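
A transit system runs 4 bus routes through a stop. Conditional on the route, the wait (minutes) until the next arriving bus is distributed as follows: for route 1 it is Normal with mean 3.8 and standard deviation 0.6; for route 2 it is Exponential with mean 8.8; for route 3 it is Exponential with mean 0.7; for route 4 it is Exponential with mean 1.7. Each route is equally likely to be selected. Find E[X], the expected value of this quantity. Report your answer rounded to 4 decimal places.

3.7500

Component means — 1: 3.8; 2: 8.8; 3: 0.7; 4: 1.7.
E[X] = 0.25·3.8 + 0.25·8.8 + 0.25·0.7 + 0.25·1.7 = 3.75.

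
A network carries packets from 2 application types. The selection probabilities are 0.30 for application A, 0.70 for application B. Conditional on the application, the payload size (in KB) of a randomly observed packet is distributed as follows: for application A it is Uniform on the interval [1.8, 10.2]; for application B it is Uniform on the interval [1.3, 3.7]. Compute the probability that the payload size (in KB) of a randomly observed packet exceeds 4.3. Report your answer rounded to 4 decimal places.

Conditional on each application, P(X > 4.3): A: 0.702381; B: 0.
By total probability, P(X > 4.3) = 0.3·0.702381 + 0.7·0 = 0.210714.

0.2107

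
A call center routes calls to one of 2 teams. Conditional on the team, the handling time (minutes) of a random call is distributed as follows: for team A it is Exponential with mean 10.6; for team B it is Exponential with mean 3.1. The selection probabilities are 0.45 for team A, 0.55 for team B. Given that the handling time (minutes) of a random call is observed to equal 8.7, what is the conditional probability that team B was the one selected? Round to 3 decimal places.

Likelihoods f(8.7 | ·): A: 0.0415188; B: 0.01949.
Posterior ∝ prior × likelihood. Numerator for B: 0.55·0.01949 = 0.0107195.
Normalizing constant: 0.45·0.0415188 + 0.55·0.01949 = 0.029403.
P(B | observation) = 0.0107195 / 0.029403 = 0.364572.

0.365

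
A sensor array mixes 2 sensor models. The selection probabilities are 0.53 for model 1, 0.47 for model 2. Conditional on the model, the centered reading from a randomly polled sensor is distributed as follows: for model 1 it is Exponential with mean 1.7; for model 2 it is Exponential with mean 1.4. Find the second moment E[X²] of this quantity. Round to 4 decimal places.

4.9058

For each component E[X²] = Var + (mean)², giving 1: 5.78; 2: 3.92.
Overall E[X²] = 0.53·5.78 + 0.47·3.92 = 4.9058.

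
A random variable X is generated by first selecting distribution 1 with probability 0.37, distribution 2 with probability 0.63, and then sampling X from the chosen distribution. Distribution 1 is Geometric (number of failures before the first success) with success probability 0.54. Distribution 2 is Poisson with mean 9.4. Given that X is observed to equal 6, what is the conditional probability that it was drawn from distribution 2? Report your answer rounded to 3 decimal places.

Likelihoods P(X=6 | ·): 1: 0.00511612; 2: 0.0792623.
Posterior ∝ prior × likelihood. Numerator for 2: 0.63·0.0792623 = 0.0499352.
Normalizing constant: 0.37·0.00511612 + 0.63·0.0792623 = 0.0518282.
P(2 | observation) = 0.0499352 / 0.0518282 = 0.963476.

0.963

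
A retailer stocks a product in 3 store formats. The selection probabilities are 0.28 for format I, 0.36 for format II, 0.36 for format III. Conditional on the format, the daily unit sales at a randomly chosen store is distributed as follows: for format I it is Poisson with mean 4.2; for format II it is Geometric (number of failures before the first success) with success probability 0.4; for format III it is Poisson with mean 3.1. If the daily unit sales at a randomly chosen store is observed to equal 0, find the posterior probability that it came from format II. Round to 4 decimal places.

Likelihoods P(X=0 | ·): I: 0.0149956; II: 0.4; III: 0.0450492.
Posterior ∝ prior × likelihood. Numerator for II: 0.36·0.4 = 0.144.
Normalizing constant: 0.28·0.0149956 + 0.36·0.4 + 0.36·0.0450492 = 0.164416.
P(II | observation) = 0.144 / 0.164416 = 0.875825.

0.8758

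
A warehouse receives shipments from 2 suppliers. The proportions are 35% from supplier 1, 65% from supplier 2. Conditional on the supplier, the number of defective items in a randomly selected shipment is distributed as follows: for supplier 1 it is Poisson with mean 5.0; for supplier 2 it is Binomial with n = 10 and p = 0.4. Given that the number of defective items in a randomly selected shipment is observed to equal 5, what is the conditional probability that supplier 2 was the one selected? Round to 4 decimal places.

0.6799

Likelihoods P(X=5 | ·): 1: 0.175467; 2: 0.200658.
Posterior ∝ prior × likelihood. Numerator for 2: 0.65·0.200658 = 0.130428.
Normalizing constant: 0.35·0.175467 + 0.65·0.200658 = 0.191841.
P(2 | observation) = 0.130428 / 0.191841 = 0.679873.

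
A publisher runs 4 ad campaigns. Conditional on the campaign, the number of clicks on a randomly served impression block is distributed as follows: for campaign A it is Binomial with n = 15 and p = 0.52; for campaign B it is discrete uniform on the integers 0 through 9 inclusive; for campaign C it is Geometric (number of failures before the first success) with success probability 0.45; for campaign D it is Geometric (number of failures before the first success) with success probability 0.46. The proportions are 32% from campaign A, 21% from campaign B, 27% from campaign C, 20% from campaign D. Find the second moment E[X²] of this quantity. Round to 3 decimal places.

For each component E[X²] = Var + (mean)², giving A: 64.584; B: 28.5; C: 4.20988; D: 3.93006.
Overall E[X²] = 0.32·64.584 + 0.21·28.5 + 0.27·4.20988 + 0.2·3.93006 = 28.5746.

28.575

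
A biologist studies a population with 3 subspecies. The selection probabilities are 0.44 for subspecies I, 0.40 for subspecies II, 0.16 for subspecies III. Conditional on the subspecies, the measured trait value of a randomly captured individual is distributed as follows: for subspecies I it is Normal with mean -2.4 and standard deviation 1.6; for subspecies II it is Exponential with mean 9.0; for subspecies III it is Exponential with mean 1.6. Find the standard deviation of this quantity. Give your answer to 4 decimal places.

Per component, I: μ=-2.4, E[X²]=8.32; II: μ=9, E[X²]=162; III: μ=1.6, E[X²]=5.12.
E[X] = 0.44·-2.4 + 0.4·9 + 0.16·1.6 = 2.8.
E[X²] = 0.44·8.32 + 0.4·162 + 0.16·5.12 = 69.28.
Var(X) = E[X²] − (E[X])² = 69.28 − 7.84 = 61.44.
SD(X) = √61.44 = 7.83837.

7.8384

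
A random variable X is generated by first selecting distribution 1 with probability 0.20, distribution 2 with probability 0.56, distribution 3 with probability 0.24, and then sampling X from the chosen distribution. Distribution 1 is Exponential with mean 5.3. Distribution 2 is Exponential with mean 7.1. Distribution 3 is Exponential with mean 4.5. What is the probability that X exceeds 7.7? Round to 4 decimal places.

0.2795

Conditional on each component, P(X > 7.7): 1: 0.233907; 2: 0.338068; 3: 0.180665.
By total probability, P(X > 7.7) = 0.2·0.233907 + 0.56·0.338068 + 0.24·0.180665 = 0.279459.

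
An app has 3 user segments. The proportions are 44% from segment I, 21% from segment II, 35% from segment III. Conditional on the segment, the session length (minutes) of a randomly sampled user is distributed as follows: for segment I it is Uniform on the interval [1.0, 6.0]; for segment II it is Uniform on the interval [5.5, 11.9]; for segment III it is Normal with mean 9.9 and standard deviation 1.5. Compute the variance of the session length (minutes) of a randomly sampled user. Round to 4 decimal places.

Per component, I: μ=3.5, E[X²]=14.3333; II: μ=8.7, E[X²]=79.1033; III: μ=9.9, E[X²]=100.26.
E[X] = 0.44·3.5 + 0.21·8.7 + 0.35·9.9 = 6.832.
E[X²] = 0.44·14.3333 + 0.21·79.1033 + 0.35·100.26 = 58.0094.
Var(X) = E[X²] − (E[X])² = 58.0094 − 46.6762 = 11.3331.

11.3331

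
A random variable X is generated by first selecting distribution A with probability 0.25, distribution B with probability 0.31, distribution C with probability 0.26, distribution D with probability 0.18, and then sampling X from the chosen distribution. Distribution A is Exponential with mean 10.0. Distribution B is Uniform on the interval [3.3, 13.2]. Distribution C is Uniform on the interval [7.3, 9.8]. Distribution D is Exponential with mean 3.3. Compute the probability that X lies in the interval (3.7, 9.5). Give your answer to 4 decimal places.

0.5350

Conditional on each component, P(3.7 < X < 9.5): A: 0.303993; B: 0.585859; C: 0.88; D: 0.269682.
By total probability, P(3.7 < X < 9.5) = 0.25·0.303993 + 0.31·0.585859 + 0.26·0.88 + 0.18·0.269682 = 0.534957.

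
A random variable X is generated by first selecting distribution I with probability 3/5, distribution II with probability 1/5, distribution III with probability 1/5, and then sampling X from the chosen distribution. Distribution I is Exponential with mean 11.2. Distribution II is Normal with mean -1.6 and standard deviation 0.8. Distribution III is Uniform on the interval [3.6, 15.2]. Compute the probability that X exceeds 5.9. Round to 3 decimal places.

Conditional on each component, P(X > 5.9): I: 0.5905; II: 0; III: 0.801724.
By total probability, P(X > 5.9) = 0.6·0.5905 + 0.2·0 + 0.2·0.801724 = 0.514645.

0.515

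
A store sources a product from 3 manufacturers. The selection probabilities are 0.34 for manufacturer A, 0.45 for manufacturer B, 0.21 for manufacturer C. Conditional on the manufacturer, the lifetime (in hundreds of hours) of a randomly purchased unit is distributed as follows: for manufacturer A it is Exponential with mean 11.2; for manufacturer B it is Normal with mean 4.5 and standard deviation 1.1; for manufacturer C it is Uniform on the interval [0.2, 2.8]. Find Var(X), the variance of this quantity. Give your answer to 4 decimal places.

57.7491

Per component, A: μ=11.2, E[X²]=250.88; B: μ=4.5, E[X²]=21.46; C: μ=1.5, E[X²]=2.81333.
E[X] = 0.34·11.2 + 0.45·4.5 + 0.21·1.5 = 6.148.
E[X²] = 0.34·250.88 + 0.45·21.46 + 0.21·2.81333 = 95.547.
Var(X) = E[X²] − (E[X])² = 95.547 − 37.7979 = 57.7491.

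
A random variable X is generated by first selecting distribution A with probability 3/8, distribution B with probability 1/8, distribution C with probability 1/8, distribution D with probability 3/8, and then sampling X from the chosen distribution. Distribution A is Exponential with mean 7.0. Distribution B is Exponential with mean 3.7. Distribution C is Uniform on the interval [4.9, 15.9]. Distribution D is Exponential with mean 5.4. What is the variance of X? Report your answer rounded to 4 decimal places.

35.7028

Per component, A: μ=7, E[X²]=98; B: μ=3.7, E[X²]=27.38; C: μ=10.4, E[X²]=118.243; D: μ=5.4, E[X²]=58.32.
E[X] = 0.375·7 + 0.125·3.7 + 0.125·10.4 + 0.375·5.4 = 6.4125.
E[X²] = 0.375·98 + 0.125·27.38 + 0.125·118.243 + 0.375·58.32 = 76.8229.
Var(X) = E[X²] − (E[X])² = 76.8229 − 41.1202 = 35.7028.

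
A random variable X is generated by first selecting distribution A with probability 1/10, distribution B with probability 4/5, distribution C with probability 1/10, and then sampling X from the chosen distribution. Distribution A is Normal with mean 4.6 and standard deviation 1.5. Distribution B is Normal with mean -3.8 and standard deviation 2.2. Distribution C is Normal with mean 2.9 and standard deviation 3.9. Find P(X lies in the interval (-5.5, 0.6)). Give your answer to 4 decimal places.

0.6325

Conditional on each component, P(-5.5 < X < 0.6): A: 0.00383038; B: 0.757408; C: 0.262055.
By total probability, P(-5.5 < X < 0.6) = 0.1·0.00383038 + 0.8·0.757408 + 0.1·0.262055 = 0.632515.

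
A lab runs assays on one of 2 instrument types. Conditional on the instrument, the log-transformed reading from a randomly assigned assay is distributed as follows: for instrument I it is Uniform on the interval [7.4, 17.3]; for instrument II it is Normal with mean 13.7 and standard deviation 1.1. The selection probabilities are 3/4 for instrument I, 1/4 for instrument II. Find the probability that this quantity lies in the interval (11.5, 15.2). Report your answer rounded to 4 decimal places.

0.5030

Conditional on each instrument, P(11.5 < X < 15.2): I: 0.373737; II: 0.890909.
By total probability, P(11.5 < X < 15.2) = 0.75·0.373737 + 0.25·0.890909 = 0.50303.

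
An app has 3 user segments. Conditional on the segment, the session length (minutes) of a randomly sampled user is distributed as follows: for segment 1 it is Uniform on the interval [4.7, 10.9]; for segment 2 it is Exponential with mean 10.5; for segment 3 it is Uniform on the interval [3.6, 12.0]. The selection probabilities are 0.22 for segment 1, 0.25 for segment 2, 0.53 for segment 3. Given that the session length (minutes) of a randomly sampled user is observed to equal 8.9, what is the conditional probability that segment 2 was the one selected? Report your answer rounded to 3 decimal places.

0.094

Likelihoods f(8.9 | ·): 1: 0.16129; 2: 0.0408032; 3: 0.119048.
Posterior ∝ prior × likelihood. Numerator for 2: 0.25·0.0408032 = 0.0102008.
Normalizing constant: 0.22·0.16129 + 0.25·0.0408032 + 0.53·0.119048 = 0.10878.
P(2 | observation) = 0.0102008 / 0.10878 = 0.0937747.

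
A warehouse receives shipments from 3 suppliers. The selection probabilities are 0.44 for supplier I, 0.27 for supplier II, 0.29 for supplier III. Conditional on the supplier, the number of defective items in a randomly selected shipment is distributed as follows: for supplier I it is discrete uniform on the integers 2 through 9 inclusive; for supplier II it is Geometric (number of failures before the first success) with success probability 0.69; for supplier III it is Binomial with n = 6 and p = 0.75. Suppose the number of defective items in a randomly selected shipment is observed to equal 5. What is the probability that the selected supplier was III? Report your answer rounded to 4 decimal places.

0.6502

Likelihoods P(X=5 | ·): I: 0.125; II: 0.00197541; III: 0.355957.
Posterior ∝ prior × likelihood. Numerator for III: 0.29·0.355957 = 0.103228.
Normalizing constant: 0.44·0.125 + 0.27·0.00197541 + 0.29·0.355957 = 0.158761.
P(III | observation) = 0.103228 / 0.158761 = 0.650208.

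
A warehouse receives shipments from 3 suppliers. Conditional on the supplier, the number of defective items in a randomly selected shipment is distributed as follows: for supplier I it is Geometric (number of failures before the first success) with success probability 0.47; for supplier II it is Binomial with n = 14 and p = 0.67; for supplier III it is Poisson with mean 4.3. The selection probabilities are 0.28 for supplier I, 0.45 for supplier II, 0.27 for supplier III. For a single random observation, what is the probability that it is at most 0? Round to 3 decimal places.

Conditional on each supplier, P(X ≤ 0): I: 0.47; II: 1.81633e-07; III: 0.0135686.
By total probability, P(X ≤ 0) = 0.28·0.47 + 0.45·1.81633e-07 + 0.27·0.0135686 = 0.135264.

0.135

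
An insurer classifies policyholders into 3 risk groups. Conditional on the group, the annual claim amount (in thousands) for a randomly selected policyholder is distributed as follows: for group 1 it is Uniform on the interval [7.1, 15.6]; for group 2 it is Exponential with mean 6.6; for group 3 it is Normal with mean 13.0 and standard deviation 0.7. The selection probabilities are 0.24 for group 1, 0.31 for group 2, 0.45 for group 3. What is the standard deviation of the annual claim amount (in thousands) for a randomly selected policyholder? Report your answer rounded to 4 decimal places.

Per component, 1: μ=11.35, E[X²]=134.843; 2: μ=6.6, E[X²]=87.12; 3: μ=13, E[X²]=169.49.
E[X] = 0.24·11.35 + 0.31·6.6 + 0.45·13 = 10.62.
E[X²] = 0.24·134.843 + 0.31·87.12 + 0.45·169.49 = 135.64.
Var(X) = E[X²] − (E[X])² = 135.64 − 112.784 = 22.8557.
SD(X) = √22.8557 = 4.78076.

4.7808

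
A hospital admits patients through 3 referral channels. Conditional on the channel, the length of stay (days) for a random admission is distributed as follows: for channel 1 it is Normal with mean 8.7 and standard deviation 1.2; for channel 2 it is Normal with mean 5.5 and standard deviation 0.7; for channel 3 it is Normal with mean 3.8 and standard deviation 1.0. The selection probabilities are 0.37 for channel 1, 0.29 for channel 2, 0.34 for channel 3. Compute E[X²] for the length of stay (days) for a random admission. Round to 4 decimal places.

For each component E[X²] = Var + (mean)², giving 1: 77.13; 2: 30.74; 3: 15.44.
Overall E[X²] = 0.37·77.13 + 0.29·30.74 + 0.34·15.44 = 42.7023.

42.7023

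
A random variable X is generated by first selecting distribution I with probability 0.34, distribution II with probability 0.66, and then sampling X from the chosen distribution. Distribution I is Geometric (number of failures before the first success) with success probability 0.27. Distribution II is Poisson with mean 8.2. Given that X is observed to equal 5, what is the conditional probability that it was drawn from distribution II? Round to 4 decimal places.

Likelihoods P(X=5 | ·): I: 0.0559729; II: 0.0848542.
Posterior ∝ prior × likelihood. Numerator for II: 0.66·0.0848542 = 0.0560038.
Normalizing constant: 0.34·0.0559729 + 0.66·0.0848542 = 0.0750346.
P(II | observation) = 0.0560038 / 0.0750346 = 0.746373.

0.7464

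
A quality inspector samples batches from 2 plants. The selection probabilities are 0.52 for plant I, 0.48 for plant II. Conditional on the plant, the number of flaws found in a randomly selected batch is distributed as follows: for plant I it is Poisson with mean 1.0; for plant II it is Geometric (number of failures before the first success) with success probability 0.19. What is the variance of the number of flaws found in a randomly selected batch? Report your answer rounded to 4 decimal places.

13.9479

Per component, I: μ=1, E[X²]=2; II: μ=4.26316, E[X²]=40.6122.
E[X] = 0.52·1 + 0.48·4.26316 = 2.56632.
E[X²] = 0.52·2 + 0.48·40.6122 = 20.5339.
Var(X) = E[X²] − (E[X])² = 20.5339 − 6.58598 = 13.9479.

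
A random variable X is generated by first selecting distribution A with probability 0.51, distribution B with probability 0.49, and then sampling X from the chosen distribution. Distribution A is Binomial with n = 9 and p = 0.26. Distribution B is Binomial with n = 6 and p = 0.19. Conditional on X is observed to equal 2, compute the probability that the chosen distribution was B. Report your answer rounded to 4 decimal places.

0.4310

Likelihoods P(X=2 | ·): A: 0.295714; B: 0.233098.
Posterior ∝ prior × likelihood. Numerator for B: 0.49·0.233098 = 0.114218.
Normalizing constant: 0.51·0.295714 + 0.49·0.233098 = 0.265032.
P(B | observation) = 0.114218 / 0.265032 = 0.430959.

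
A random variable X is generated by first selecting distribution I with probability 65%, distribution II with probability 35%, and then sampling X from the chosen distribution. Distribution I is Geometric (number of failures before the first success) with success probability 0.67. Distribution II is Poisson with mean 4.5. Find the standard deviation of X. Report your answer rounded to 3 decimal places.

Per component, I: μ=0.492537, E[X²]=0.977723; II: μ=4.5, E[X²]=24.75.
E[X] = 0.65·0.492537 + 0.35·4.5 = 1.89515.
E[X²] = 0.65·0.977723 + 0.35·24.75 = 9.29802.
Var(X) = E[X²] − (E[X])² = 9.29802 − 3.59159 = 5.70643.
SD(X) = √5.70643 = 2.38881.

2.389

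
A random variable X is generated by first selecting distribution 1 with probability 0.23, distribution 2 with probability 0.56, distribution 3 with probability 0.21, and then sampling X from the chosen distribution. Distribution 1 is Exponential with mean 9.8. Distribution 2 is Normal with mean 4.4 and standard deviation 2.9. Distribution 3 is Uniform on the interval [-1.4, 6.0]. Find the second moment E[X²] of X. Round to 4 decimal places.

61.7988

For each component E[X²] = Var + (mean)², giving 1: 192.08; 2: 27.77; 3: 9.85333.
Overall E[X²] = 0.23·192.08 + 0.56·27.77 + 0.21·9.85333 = 61.7988.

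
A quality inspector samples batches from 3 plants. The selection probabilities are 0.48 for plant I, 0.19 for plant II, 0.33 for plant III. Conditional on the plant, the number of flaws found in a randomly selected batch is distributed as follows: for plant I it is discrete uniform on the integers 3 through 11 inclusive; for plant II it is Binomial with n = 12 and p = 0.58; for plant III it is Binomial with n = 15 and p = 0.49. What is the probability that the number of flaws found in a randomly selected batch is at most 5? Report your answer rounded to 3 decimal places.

Conditional on each plant, P(X ≤ 5): I: 0.333333; II: 0.195859; III: 0.169943.
By total probability, P(X ≤ 5) = 0.48·0.333333 + 0.19·0.195859 + 0.33·0.169943 = 0.253294.

0.253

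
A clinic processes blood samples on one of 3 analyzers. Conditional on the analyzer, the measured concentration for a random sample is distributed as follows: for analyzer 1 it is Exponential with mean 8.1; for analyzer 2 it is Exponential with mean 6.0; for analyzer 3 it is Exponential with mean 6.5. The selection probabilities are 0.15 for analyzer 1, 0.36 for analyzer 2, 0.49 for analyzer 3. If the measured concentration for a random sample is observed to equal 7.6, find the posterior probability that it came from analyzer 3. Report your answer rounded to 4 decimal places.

Likelihoods f(7.6 | ·): 1: 0.0483091; 2: 0.0469615; 3: 0.0477855.
Posterior ∝ prior × likelihood. Numerator for 3: 0.49·0.0477855 = 0.0234149.
Normalizing constant: 0.15·0.0483091 + 0.36·0.0469615 + 0.49·0.0477855 = 0.0475674.
P(3 | observation) = 0.0234149 / 0.0475674 = 0.492247.

0.4922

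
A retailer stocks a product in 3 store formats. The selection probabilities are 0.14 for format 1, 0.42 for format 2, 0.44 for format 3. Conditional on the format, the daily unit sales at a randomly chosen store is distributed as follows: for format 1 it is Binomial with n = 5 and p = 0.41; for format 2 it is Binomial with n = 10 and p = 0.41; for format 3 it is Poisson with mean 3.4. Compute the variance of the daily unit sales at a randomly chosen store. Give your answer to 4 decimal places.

Per component, 1: μ=2.05, E[X²]=5.412; 2: μ=4.1, E[X²]=19.229; 3: μ=3.4, E[X²]=14.96.
E[X] = 0.14·2.05 + 0.42·4.1 + 0.44·3.4 = 3.505.
E[X²] = 0.14·5.412 + 0.42·19.229 + 0.44·14.96 = 15.4163.
Var(X) = E[X²] − (E[X])² = 15.4163 − 12.285 = 3.13124.

3.1312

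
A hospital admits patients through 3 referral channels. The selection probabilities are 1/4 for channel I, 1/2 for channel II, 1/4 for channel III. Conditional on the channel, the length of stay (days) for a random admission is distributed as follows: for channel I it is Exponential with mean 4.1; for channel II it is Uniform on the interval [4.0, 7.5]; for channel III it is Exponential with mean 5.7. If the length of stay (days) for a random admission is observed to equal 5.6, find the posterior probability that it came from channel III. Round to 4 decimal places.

0.0939

Likelihoods f(5.6 | ·): I: 0.0622348; II: 0.285714; III: 0.0656825.
Posterior ∝ prior × likelihood. Numerator for III: 0.25·0.0656825 = 0.0164206.
Normalizing constant: 0.25·0.0622348 + 0.5·0.285714 + 0.25·0.0656825 = 0.174836.
P(III | observation) = 0.0164206 / 0.174836 = 0.0939199.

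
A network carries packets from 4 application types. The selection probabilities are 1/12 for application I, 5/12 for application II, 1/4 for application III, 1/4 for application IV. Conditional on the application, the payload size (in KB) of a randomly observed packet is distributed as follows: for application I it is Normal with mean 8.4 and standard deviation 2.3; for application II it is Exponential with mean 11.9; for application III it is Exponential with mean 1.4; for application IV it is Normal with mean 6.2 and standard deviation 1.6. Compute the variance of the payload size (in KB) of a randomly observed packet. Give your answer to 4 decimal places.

78.4308

Per component, I: μ=8.4, E[X²]=75.85; II: μ=11.9, E[X²]=283.22; III: μ=1.4, E[X²]=3.92; IV: μ=6.2, E[X²]=41.
E[X] = 0.0833333·8.4 + 0.416667·11.9 + 0.25·1.4 + 0.25·6.2 = 7.55833.
E[X²] = 0.0833333·75.85 + 0.416667·283.22 + 0.25·3.92 + 0.25·41 = 135.559.
Var(X) = E[X²] − (E[X])² = 135.559 − 57.1284 = 78.4308.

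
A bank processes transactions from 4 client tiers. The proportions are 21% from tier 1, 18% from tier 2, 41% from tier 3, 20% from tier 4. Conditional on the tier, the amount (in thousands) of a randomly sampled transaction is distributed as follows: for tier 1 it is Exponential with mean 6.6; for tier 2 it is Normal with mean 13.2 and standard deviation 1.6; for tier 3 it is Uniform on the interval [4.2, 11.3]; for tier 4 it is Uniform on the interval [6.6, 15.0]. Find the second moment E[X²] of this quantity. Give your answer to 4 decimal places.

For each component E[X²] = Var + (mean)², giving 1: 87.12; 2: 176.8; 3: 64.2633; 4: 122.52.
Overall E[X²] = 0.21·87.12 + 0.18·176.8 + 0.41·64.2633 + 0.2·122.52 = 100.971.

100.9712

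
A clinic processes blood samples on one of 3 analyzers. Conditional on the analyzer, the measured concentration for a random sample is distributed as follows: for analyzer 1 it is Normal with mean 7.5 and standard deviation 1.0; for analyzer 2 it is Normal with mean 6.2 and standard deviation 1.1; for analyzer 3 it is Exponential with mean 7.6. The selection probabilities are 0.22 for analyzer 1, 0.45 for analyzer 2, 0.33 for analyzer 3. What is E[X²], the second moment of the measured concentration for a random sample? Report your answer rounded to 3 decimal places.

For each component E[X²] = Var + (mean)², giving 1: 57.25; 2: 39.65; 3: 115.52.
Overall E[X²] = 0.22·57.25 + 0.45·39.65 + 0.33·115.52 = 68.5591.

68.559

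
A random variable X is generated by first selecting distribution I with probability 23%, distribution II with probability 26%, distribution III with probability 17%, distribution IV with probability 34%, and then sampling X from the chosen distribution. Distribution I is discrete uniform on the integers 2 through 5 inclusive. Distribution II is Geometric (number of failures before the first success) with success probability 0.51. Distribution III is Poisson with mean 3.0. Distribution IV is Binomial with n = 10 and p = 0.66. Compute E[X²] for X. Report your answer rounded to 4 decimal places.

For each component E[X²] = Var + (mean)², giving I: 13.5; II: 2.807; III: 12; IV: 45.804.
Overall E[X²] = 0.23·13.5 + 0.26·2.807 + 0.17·12 + 0.34·45.804 = 21.4482.

21.4482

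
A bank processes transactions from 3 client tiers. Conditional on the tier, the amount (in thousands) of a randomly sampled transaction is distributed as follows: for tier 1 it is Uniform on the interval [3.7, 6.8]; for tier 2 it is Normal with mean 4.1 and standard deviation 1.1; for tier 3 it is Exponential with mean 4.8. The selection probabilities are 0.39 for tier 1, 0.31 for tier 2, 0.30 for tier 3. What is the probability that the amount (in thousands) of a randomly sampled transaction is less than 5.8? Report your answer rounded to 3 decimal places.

Conditional on each tier, P(X < 5.8): 1: 0.677419; 2: 0.938882; 3: 0.701305.
By total probability, P(X < 5.8) = 0.39·0.677419 + 0.31·0.938882 + 0.3·0.701305 = 0.765639.

0.766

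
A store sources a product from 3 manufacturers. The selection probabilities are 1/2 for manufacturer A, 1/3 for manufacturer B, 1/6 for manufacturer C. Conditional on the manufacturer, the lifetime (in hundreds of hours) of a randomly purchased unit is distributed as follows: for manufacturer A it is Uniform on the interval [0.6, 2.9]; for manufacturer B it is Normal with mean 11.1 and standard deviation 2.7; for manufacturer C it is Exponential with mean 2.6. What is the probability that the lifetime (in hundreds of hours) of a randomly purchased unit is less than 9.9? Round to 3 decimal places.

Conditional on each manufacturer, P(X < 9.9): A: 1; B: 0.328361; C: 0.977801.
By total probability, P(X < 9.9) = 0.5·1 + 0.333333·0.328361 + 0.166667·0.977801 = 0.77242.

0.772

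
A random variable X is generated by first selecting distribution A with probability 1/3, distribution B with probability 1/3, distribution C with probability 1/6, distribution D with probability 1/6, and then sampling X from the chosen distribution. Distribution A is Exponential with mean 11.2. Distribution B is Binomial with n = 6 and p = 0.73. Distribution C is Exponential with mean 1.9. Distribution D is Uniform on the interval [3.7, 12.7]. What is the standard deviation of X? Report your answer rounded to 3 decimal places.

7.527

Per component, A: μ=11.2, E[X²]=250.88; B: μ=4.38, E[X²]=20.367; C: μ=1.9, E[X²]=7.22; D: μ=8.2, E[X²]=73.99.
E[X] = 0.333333·11.2 + 0.333333·4.38 + 0.166667·1.9 + 0.166667·8.2 = 6.87667.
E[X²] = 0.333333·250.88 + 0.333333·20.367 + 0.166667·7.22 + 0.166667·73.99 = 103.951.
Var(X) = E[X²] − (E[X])² = 103.951 − 47.2885 = 56.6621.
SD(X) = √56.6621 = 7.52742.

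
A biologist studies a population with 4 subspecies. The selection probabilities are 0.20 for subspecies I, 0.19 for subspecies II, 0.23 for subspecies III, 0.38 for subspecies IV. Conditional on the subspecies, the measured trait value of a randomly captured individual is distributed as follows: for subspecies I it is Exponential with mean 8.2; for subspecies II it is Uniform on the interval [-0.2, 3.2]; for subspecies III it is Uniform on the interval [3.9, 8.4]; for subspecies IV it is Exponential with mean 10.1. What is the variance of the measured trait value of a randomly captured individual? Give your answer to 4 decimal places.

Per component, I: μ=8.2, E[X²]=134.48; II: μ=1.5, E[X²]=3.21333; III: μ=6.15, E[X²]=39.51; IV: μ=10.1, E[X²]=204.02.
E[X] = 0.2·8.2 + 0.19·1.5 + 0.23·6.15 + 0.38·10.1 = 7.1775.
E[X²] = 0.2·134.48 + 0.19·3.21333 + 0.23·39.51 + 0.38·204.02 = 114.121.
Var(X) = E[X²] − (E[X])² = 114.121 − 51.5165 = 62.6049.

62.6049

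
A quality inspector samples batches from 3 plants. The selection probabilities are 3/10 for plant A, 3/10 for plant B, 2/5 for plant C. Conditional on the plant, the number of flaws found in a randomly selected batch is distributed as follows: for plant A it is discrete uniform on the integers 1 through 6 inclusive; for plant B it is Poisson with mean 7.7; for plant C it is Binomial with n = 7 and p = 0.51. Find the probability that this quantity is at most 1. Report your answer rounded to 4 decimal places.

0.0737

Conditional on each plant, P(X ≤ 1): A: 0.166667; B: 0.0039396; C: 0.0561956.
By total probability, P(X ≤ 1) = 0.3·0.166667 + 0.3·0.0039396 + 0.4·0.0561956 = 0.0736601.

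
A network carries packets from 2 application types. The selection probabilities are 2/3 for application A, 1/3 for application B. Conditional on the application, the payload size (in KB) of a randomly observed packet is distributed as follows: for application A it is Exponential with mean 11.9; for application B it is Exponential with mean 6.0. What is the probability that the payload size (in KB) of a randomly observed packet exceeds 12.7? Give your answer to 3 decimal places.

0.269

Conditional on each application, P(X > 12.7): A: 0.343961; B: 0.120432.
By total probability, P(X > 12.7) = 0.666667·0.343961 + 0.333333·0.120432 = 0.269451.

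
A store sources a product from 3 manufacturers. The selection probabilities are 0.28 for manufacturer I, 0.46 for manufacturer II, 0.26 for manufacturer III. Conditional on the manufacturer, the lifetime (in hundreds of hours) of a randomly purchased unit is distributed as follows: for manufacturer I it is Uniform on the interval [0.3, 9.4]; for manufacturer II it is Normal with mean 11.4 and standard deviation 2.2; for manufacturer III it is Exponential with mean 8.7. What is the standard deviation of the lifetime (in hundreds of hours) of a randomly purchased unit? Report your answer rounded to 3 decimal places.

Per component, I: μ=4.85, E[X²]=30.4233; II: μ=11.4, E[X²]=134.8; III: μ=8.7, E[X²]=151.38.
E[X] = 0.28·4.85 + 0.46·11.4 + 0.26·8.7 = 8.864.
E[X²] = 0.28·30.4233 + 0.46·134.8 + 0.26·151.38 = 109.885.
Var(X) = E[X²] − (E[X])² = 109.885 − 78.5705 = 31.3148.
SD(X) = √31.3148 = 5.59597.

5.596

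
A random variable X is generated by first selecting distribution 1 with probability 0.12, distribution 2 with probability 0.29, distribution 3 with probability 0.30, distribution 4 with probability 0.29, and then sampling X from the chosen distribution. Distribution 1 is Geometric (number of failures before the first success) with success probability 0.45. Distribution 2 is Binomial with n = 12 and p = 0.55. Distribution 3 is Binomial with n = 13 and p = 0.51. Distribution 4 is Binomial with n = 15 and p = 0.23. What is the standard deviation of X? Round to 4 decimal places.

Per component, 1: μ=1.22222, E[X²]=4.20988; 2: μ=6.6, E[X²]=46.53; 3: μ=6.63, E[X²]=47.2056; 4: μ=3.45, E[X²]=14.559.
E[X] = 0.12·1.22222 + 0.29·6.6 + 0.3·6.63 + 0.29·3.45 = 5.05017.
E[X²] = 0.12·4.20988 + 0.29·46.53 + 0.3·47.2056 + 0.29·14.559 = 32.3827.
Var(X) = E[X²] − (E[X])² = 32.3827 − 25.5042 = 6.87849.
SD(X) = √6.87849 = 2.62269.

2.6227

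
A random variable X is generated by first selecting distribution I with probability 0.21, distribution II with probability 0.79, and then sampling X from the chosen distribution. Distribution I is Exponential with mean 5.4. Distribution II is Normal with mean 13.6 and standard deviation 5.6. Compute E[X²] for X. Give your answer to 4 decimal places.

183.1400

For each component E[X²] = Var + (mean)², giving I: 58.32; II: 216.32.
Overall E[X²] = 0.21·58.32 + 0.79·216.32 = 183.14.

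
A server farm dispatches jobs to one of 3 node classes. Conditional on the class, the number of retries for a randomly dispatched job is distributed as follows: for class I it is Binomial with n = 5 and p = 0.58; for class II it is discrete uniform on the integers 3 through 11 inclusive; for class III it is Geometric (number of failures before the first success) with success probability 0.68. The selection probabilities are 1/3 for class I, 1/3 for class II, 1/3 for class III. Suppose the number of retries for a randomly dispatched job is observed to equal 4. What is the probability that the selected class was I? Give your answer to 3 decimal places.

0.668

Likelihoods P(X=4 | ·): I: 0.237646; II: 0.111111; III: 0.00713032.
Posterior ∝ prior × likelihood. Numerator for I: 0.333333·0.237646 = 0.0792155.
Normalizing constant: 0.333333·0.237646 + 0.333333·0.111111 + 0.333333·0.00713032 = 0.118629.
P(I | observation) = 0.0792155 / 0.118629 = 0.667756.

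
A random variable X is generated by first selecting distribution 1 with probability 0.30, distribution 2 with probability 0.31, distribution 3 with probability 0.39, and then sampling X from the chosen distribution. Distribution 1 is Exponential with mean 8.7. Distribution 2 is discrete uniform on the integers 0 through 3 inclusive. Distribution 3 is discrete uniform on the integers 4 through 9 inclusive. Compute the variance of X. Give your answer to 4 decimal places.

Per component, 1: μ=8.7, E[X²]=151.38; 2: μ=1.5, E[X²]=3.5; 3: μ=6.5, E[X²]=45.1667.
E[X] = 0.3·8.7 + 0.31·1.5 + 0.39·6.5 = 5.61.
E[X²] = 0.3·151.38 + 0.31·3.5 + 0.39·45.1667 = 64.114.
Var(X) = E[X²] − (E[X])² = 64.114 − 31.4721 = 32.6419.

32.6419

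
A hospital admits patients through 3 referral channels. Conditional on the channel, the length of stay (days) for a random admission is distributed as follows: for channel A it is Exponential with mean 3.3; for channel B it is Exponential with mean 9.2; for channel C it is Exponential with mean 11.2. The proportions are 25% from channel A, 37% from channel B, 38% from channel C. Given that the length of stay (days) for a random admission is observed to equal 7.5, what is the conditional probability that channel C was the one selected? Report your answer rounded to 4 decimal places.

0.4042

Likelihoods f(7.5 | ·): A: 0.0312215; B: 0.0481025; C: 0.0457046.
Posterior ∝ prior × likelihood. Numerator for C: 0.38·0.0457046 = 0.0173677.
Normalizing constant: 0.25·0.0312215 + 0.37·0.0481025 + 0.38·0.0457046 = 0.042971.
P(C | observation) = 0.0173677 / 0.042971 = 0.404173.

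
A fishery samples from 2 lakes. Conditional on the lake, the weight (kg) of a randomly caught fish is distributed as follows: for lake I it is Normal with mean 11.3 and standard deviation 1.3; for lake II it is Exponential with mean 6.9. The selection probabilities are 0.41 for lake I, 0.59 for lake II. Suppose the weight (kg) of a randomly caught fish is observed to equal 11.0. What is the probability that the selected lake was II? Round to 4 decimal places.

0.1241

Likelihoods f(11.0 | ·): I: 0.298815; II: 0.0294305.
Posterior ∝ prior × likelihood. Numerator for II: 0.59·0.0294305 = 0.017364.
Normalizing constant: 0.41·0.298815 + 0.59·0.0294305 = 0.139878.
P(II | observation) = 0.017364 / 0.139878 = 0.124136.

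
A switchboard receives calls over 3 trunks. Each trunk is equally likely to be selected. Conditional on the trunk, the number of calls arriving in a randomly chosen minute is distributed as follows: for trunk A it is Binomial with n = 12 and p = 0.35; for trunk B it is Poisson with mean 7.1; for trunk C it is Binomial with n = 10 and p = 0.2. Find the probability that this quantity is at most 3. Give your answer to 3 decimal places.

0.434

Conditional on each trunk, P(X ≤ 3): A: 0.346653; B: 0.0766991; C: 0.879126.
By total probability, P(X ≤ 3) = 0.333333·0.346653 + 0.333333·0.0766991 + 0.333333·0.879126 = 0.434159.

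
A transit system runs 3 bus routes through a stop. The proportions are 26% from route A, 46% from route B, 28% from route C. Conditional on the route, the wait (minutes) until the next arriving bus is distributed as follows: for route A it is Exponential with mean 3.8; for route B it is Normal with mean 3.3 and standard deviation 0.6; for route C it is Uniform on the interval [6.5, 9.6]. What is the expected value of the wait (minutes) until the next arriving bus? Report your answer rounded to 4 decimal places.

Component means — A: 3.8; B: 3.3; C: 8.05.
E[X] = 0.26·3.8 + 0.46·3.3 + 0.28·8.05 = 4.76.

4.7600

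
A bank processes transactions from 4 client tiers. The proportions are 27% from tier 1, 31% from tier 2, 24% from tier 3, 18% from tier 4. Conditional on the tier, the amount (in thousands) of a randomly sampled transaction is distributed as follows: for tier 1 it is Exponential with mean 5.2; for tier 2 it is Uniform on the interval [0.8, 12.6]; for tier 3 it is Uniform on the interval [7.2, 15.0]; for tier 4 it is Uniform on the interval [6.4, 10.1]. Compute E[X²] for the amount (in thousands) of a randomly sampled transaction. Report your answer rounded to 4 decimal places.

75.3583

For each component E[X²] = Var + (mean)², giving 1: 54.08; 2: 56.4933; 3: 128.28; 4: 69.2033.
Overall E[X²] = 0.27·54.08 + 0.31·56.4933 + 0.24·128.28 + 0.18·69.2033 = 75.3583.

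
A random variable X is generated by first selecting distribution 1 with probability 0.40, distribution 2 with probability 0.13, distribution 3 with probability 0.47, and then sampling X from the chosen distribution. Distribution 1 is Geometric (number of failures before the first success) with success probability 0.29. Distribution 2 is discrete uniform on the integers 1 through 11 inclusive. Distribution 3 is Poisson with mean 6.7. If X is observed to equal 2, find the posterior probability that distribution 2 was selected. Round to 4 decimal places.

Likelihoods P(X=2 | ·): 1: 0.146189; 2: 0.0909091; 3: 0.0276278.
Posterior ∝ prior × likelihood. Numerator for 2: 0.13·0.0909091 = 0.0118182.
Normalizing constant: 0.4·0.146189 + 0.13·0.0909091 + 0.47·0.0276278 = 0.0832789.
P(2 | observation) = 0.0118182 / 0.0832789 = 0.141911.

0.1419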